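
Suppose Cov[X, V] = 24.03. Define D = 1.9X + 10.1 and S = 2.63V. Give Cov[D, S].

Cov[D, S] = 120.07791

Cov[D, S] = a·c·Cov[X, V] = 1.9·2.63·24.03 = 120.07791. Additive constants drop out.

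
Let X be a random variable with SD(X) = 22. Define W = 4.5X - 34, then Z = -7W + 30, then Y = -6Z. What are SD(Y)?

SD(Y) = 4158

SD(W) = |4.5|·22 = 99.
SD(Z) = |-7|·99 = 693.
SD(Y) = |-6|·693 = 4158.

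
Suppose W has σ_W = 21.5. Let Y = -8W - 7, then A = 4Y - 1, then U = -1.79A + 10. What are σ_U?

σ_U = 1231.52

σ_Y = |-8|·21.5 = 172.
σ_A = |4|·172 = 688.
σ_U = |-1.79|·688 = 1231.52.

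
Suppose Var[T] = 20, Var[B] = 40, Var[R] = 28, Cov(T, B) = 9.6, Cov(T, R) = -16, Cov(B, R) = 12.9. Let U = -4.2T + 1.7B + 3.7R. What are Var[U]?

Var[U] = a²·Var[T] + b²·Var[B] + c²·Var[R] + 2ab·Cov(T, B) + 2ac·Cov(T, R) + 2bc·Cov(B, R), with a = -4.2, b = 1.7, c = 3.7.
= 352.8 + 115.6 + 383.32 + (-137.088) + 497.28 + 162.282
= 1374.194.

Var[U] = 1374.194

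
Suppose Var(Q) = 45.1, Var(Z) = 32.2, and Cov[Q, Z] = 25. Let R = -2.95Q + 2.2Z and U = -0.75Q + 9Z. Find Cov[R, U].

By bilinearity, Cov[R, U] = ac·Var(Q) + bd·Var(Z) + (ad+bc)·Cov[Q, Z], with a=-2.95, b=2.2, c=-0.75, d=9.
ac·Var(Q) = (-2.95)·(-0.75)·45.1 = 99.78375
bd·Var(Z) = 2.2·9·32.2 = 637.56
(ad+bc)·Cov[Q, Z] = (-28.2)·25 = -705
Cov[R, U] = 99.78375 + 637.56 + (-705) = 32.34375.

Cov[R, U] = 32.34375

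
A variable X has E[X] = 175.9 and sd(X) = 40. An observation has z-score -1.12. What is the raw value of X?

X = E[X] + z·sd(X) = 175.9 + (-1.12)·40 = 131.1.

X = 131.1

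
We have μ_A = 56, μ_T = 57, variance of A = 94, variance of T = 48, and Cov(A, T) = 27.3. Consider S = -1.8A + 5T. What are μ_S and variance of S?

μ_S = 184.2, variance of S = 1013.16

μ_S = (-1.8)·μ_A + 5·μ_T = (-1.8)·56 + 5·57 = 184.2.
variance of S = a²·variance of A + b²·variance of T + 2ab·Cov(A, T) with a = -1.8, b = 5.
= (-1.8)²·94 + 5²·48 + 2·(-1.8)·5·27.3
= 304.56 + 1200 + (-491.4) = 1013.16.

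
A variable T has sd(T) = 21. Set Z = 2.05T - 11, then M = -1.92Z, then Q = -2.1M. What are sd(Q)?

sd(Z) = |2.05|·21 = 43.05.
sd(M) = |-1.92|·43.05 = 82.656.
sd(Q) = |-2.1|·82.656 = 173.5776.

sd(Q) = 173.5776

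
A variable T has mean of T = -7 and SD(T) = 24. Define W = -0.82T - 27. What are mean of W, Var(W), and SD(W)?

W = -0.82T - 27 is linear with a = -0.82, b = -27.
mean of W = a·mean of T + b = (-0.82)·(-7) + (-27) = -21.26.
Var(T) = 24² = 576.
Var(W) = a²·Var(T) = (-0.82)²·576 = 387.3024 (the additive constant -27 does not affect variance).
SD(W) = |a|·SD(T) = |-0.82|·24 = 19.68.

mean of W = -21.26, Var(W) = 387.3024, SD(W) = 19.68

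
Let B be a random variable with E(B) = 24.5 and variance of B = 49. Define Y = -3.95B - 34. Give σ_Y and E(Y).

Y = -3.95B - 34 is linear with a = -3.95, b = -34.
σ_B = √49 = 7.
σ_Y = |a|·σ_B = |-3.95|·7 = 27.65.
E(Y) = a·E(B) + b = (-3.95)·24.5 + (-34) = -130.775.

σ_Y = 27.65, E(Y) = -130.775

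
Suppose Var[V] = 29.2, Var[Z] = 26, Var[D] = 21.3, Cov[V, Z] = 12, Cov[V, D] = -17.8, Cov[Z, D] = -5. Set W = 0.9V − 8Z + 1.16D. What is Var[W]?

Var[W] = a²·Var[V] + b²·Var[Z] + c²·Var[D] + 2ab·Cov[V, Z] + 2ac·Cov[V, D] + 2bc·Cov[Z, D], with a = 0.9, b = -8, c = 1.16.
= 23.652 + 1664 + 28.66128 + (-172.8) + (-37.1664) + 92.8
= 1599.14688.

Var[W] = 1599.14688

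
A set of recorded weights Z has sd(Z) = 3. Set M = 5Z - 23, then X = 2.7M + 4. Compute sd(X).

sd(M) = |5|·3 = 15.
sd(X) = |2.7|·15 = 40.5.

sd(X) = 40.5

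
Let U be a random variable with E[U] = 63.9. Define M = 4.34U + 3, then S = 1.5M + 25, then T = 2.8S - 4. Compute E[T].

E[T] = 1243.3692

E[M] = 4.34·63.9 + 3 = 280.326.
E[S] = 1.5·280.326 + 25 = 445.489.
E[T] = 2.8·445.489 + (-4) = 1243.3692.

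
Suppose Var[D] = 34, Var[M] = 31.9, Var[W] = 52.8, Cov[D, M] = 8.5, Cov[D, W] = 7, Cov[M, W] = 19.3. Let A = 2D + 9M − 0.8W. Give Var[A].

Var[A] = 2759.372

Var[A] = a²·Var[D] + b²·Var[M] + c²·Var[W] + 2ab·Cov[D, M] + 2ac·Cov[D, W] + 2bc·Cov[M, W], with a = 2, b = 9, c = -0.8.
= 136 + 2583.9 + 33.792 + 306 + (-22.4) + (-277.92)
= 2759.372.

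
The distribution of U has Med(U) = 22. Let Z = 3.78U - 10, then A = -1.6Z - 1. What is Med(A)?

Med(A) = -118.056

Med(Z) = 3.78·22 + (-10) = 73.16.
Med(A) = (-1.6)·73.16 + (-1) = -118.056.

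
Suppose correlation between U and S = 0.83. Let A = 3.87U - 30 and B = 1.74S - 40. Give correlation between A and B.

correlation between A and B = 0.83

Linear rescalings preserve correlation up to sign; here the slopes 3.87 and 1.74 have the same sign, so correlation between A and B = correlation between U and S = 0.83.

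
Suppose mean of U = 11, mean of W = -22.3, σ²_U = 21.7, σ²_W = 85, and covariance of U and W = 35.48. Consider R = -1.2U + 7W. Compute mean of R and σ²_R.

mean of R = -169.3, σ²_R = 3600.184

mean of R = (-1.2)·mean of U + 7·mean of W = (-1.2)·11 + 7·(-22.3) = -169.3.
σ²_R = a²·σ²_U + b²·σ²_W + 2ab·covariance of U and W with a = -1.2, b = 7.
= (-1.2)²·21.7 + 7²·85 + 2·(-1.2)·7·35.48
= 31.248 + 4165 + (-596.064) = 3600.184.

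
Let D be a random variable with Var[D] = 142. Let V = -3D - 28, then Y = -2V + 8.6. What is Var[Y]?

Var[Y] = 5112

Var[V] = (-3)²·142 = 1278.
Var[Y] = (-2)²·1278 = 5112.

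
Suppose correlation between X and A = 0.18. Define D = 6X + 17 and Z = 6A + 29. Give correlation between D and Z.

Linear rescalings preserve correlation up to sign; here the slopes 6 and 6 have the same sign, so correlation between D and Z = correlation between X and A = 0.18.

correlation between D and Z = 0.18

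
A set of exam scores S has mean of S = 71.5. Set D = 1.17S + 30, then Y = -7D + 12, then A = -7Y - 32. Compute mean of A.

mean of A = 5453.095

mean of D = 1.17·71.5 + 30 = 113.655.
mean of Y = (-7)·113.655 + 12 = -783.585.
mean of A = (-7)·(-783.585) + (-32) = 5453.095.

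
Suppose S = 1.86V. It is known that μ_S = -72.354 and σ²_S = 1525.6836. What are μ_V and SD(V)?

From S = 1.86V: μ_S = a·μ_V + b, so μ_V = (μ_S − b)/a = (-72.354 − 0)/1.86 = -38.9.
SD(S) = √1525.6836 = 39.06.
SD(S) = |a|·SD(V), so SD(V) = 39.06/|1.86| = 21.

μ_V = -38.9, SD(V) = 21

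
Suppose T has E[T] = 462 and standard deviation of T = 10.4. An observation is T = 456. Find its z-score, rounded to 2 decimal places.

z = (T − E[T]) / standard deviation of T = (456 − 462) / 10.4 ≈ -0.58.

z = -0.58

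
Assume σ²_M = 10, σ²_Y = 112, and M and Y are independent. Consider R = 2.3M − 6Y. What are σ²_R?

σ²_R = a²·σ²_M + b²·σ²_Y + 2ab·Cov(M, Y) with a = 2.3, b = -6.
Independence gives Cov(M, Y) = 0.
= 2.3²·10 + (-6)²·112 + 2·2.3·(-6)·0
= 52.9 + 4032 + 0 = 4084.9.

σ²_R = 4084.9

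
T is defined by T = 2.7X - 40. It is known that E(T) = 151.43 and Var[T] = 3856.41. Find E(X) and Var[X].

E(X) = 70.9, Var[X] = 529

From T = 2.7X - 40: E(T) = a·E(X) + b, so E(X) = (E(T) − b)/a = (151.43 − (-40))/2.7 = 70.9.
Var[T] = a²·Var[X], so Var[X] = 3856.41/2.7² = 529.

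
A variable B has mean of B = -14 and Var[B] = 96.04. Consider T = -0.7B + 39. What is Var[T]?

Var[T] = 47.0596

T = -0.7B + 39 is linear with a = -0.7, b = 39.
Var[T] = a²·Var[B] = (-0.7)²·96.04 = 47.0596 (the additive constant 39 does not affect variance).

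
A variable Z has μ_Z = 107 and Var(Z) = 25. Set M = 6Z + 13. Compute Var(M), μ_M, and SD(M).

Var(M) = 900, μ_M = 655, SD(M) = 30

M = 6Z + 13 is linear with a = 6, b = 13.
Var(M) = a²·Var(Z) = 6²·25 = 900 (the additive constant 13 does not affect variance).
μ_M = a·μ_Z + b = 6·107 + 13 = 655.
SD(Z) = √25 = 5.
SD(M) = |a|·SD(Z) = |6|·5 = 30.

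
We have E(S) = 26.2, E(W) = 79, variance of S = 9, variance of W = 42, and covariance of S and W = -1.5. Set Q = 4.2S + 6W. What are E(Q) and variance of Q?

E(Q) = 4.2·E(S) + 6·E(W) = 4.2·26.2 + 6·79 = 584.04.
variance of Q = a²·variance of S + b²·variance of W + 2ab·covariance of S and W with a = 4.2, b = 6.
= 4.2²·9 + 6²·42 + 2·4.2·6·(-1.5)
= 158.76 + 1512 + (-75.6) = 1595.16.

E(Q) = 584.04, variance of Q = 1595.16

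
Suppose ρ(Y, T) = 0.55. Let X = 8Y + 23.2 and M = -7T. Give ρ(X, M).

Linear rescalings preserve |correlation|; the slopes 8 and -7 have opposite signs, so the correlation flips sign: ρ(X, M) = −ρ(Y, T) = -0.55.

ρ(X, M) = -0.55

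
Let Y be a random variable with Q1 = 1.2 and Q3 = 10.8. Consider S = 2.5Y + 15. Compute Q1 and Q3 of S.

a = 2.5 > 0: Q1(S) = a·Q1(Y)+b = 18, Q3(S) = a·Q3(Y)+b = 42.

Q1(S) = 18, Q3(S) = 42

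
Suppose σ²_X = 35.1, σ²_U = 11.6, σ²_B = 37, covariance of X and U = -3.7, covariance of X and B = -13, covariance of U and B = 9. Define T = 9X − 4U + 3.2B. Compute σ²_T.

σ²_T = 2694.78

σ²_T = a²·σ²_X + b²·σ²_U + c²·σ²_B + 2ab·covariance of X and U + 2ac·covariance of X and B + 2bc·covariance of U and B, with a = 9, b = -4, c = 3.2.
= 2843.1 + 185.6 + 378.88 + 266.4 + (-748.8) + (-230.4)
= 2694.78.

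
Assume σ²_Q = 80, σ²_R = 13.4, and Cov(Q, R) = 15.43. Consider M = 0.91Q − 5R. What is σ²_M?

σ²_M = 260.835

σ²_M = a²·σ²_Q + b²·σ²_R + 2ab·Cov(Q, R) with a = 0.91, b = -5.
= 0.91²·80 + (-5)²·13.4 + 2·0.91·(-5)·15.43
= 66.248 + 335 + (-140.413) = 260.835.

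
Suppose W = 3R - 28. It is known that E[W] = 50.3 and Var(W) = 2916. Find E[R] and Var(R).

E[R] = 26.1, Var(R) = 324

From W = 3R - 28: E[W] = a·E[R] + b, so E[R] = (E[W] − b)/a = (50.3 − (-28))/3 = 26.1.
Var(W) = a²·Var(R), so Var(R) = 2916/3² = 324.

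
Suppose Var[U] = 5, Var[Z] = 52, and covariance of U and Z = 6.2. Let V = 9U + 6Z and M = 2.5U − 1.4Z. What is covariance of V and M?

covariance of V and M = -309.42

By bilinearity, covariance of V and M = ac·Var[U] + bd·Var[Z] + (ad+bc)·covariance of U and Z, with a=9, b=6, c=2.5, d=-1.4.
ac·Var[U] = 9·2.5·5 = 112.5
bd·Var[Z] = 6·(-1.4)·52 = -436.8
(ad+bc)·covariance of U and Z = (2.4)·6.2 = 14.88
covariance of V and M = 112.5 + (-436.8) + 14.88 = -309.42.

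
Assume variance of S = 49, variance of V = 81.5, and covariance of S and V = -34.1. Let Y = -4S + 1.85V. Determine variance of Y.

variance of Y = a²·variance of S + b²·variance of V + 2ab·covariance of S and V with a = -4, b = 1.85.
= (-4)²·49 + 1.85²·81.5 + 2·(-4)·1.85·(-34.1)
= 784 + 278.93375 + 504.68 = 1567.61375.

variance of Y = 1567.61375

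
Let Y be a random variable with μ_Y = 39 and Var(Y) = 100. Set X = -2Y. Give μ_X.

X = -2Y is linear with a = -2, b = 0.
μ_X = a·μ_Y + b = (-2)·39 = -78.

μ_X = -78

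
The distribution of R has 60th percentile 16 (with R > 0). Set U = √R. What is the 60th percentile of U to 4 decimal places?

√R is increasing, so P_{60}(U) = g(P_{60}(R)) = 4.

60th percentile of U = 4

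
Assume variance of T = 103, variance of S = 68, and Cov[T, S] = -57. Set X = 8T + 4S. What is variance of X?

variance of X = 4032

variance of X = a²·variance of T + b²·variance of S + 2ab·Cov[T, S] with a = 8, b = 4.
= 8²·103 + 4²·68 + 2·8·4·(-57)
= 6592 + 1088 + (-3648) = 4032.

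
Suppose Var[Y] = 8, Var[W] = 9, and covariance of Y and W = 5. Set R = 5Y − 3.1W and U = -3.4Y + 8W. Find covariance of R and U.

covariance of R and U = -106.5

By bilinearity, covariance of R and U = ac·Var[Y] + bd·Var[W] + (ad+bc)·covariance of Y and W, with a=5, b=-3.1, c=-3.4, d=8.
ac·Var[Y] = 5·(-3.4)·8 = -136
bd·Var[W] = (-3.1)·8·9 = -223.2
(ad+bc)·covariance of Y and W = (50.54)·5 = 252.7
covariance of R and U = -136 + (-223.2) + 252.7 = -106.5.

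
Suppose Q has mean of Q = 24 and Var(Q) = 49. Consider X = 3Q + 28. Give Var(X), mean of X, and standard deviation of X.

X = 3Q + 28 is linear with a = 3, b = 28.
Var(X) = a²·Var(Q) = 3²·49 = 441 (the additive constant 28 does not affect variance).
mean of X = a·mean of Q + b = 3·24 + 28 = 100.
standard deviation of Q = √49 = 7.
standard deviation of X = |a|·standard deviation of Q = |3|·7 = 21.

Var(X) = 441, mean of X = 100, standard deviation of X = 21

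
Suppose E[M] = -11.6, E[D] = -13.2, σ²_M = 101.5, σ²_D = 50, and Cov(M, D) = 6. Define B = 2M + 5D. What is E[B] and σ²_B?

E[B] = -89.2, σ²_B = 1776

E[B] = 2·E[M] + 5·E[D] = 2·(-11.6) + 5·(-13.2) = -89.2.
σ²_B = a²·σ²_M + b²·σ²_D + 2ab·Cov(M, D) with a = 2, b = 5.
= 2²·101.5 + 5²·50 + 2·2·5·6
= 406 + 1250 + 120 = 1776.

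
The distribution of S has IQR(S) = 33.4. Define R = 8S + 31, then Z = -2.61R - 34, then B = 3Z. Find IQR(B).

IQR(R) = |8|·33.4 = 267.2.
IQR(Z) = |-2.61|·267.2 = 697.392.
IQR(B) = |3|·697.392 = 2092.176.

IQR(B) = 2092.176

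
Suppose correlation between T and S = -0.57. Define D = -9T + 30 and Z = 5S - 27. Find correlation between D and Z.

Linear rescalings preserve |correlation|; the slopes -9 and 5 have opposite signs, so the correlation flips sign: correlation between D and Z = −correlation between T and S = 0.57.

correlation between D and Z = 0.57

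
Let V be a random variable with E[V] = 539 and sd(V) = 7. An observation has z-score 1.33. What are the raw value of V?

V = 548.31

V = E[V] + z·sd(V) = 539 + 1.33·7 = 548.31.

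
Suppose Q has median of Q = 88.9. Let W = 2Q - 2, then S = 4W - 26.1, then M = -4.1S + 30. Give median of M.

median of W = 2·88.9 + (-2) = 175.8.
median of S = 4·175.8 + (-26.1) = 677.1.
median of M = (-4.1)·677.1 + 30 = -2746.11.

median of M = -2746.11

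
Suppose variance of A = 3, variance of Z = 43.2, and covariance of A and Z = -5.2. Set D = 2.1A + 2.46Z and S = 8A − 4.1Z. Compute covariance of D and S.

By bilinearity, covariance of D and S = ac·variance of A + bd·variance of Z + (ad+bc)·covariance of A and Z, with a=2.1, b=2.46, c=8, d=-4.1.
ac·variance of A = 2.1·8·3 = 50.4
bd·variance of Z = 2.46·(-4.1)·43.2 = -435.7152
(ad+bc)·covariance of A and Z = (11.07)·(-5.2) = -57.564
covariance of D and S = 50.4 + (-435.7152) + (-57.564) = -442.8792.

covariance of D and S = -442.8792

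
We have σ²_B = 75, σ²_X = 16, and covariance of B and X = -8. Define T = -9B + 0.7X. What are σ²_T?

σ²_T = 6183.64

σ²_T = a²·σ²_B + b²·σ²_X + 2ab·covariance of B and X with a = -9, b = 0.7.
= (-9)²·75 + 0.7²·16 + 2·(-9)·0.7·(-8)
= 6075 + 7.84 + 100.8 = 6183.64.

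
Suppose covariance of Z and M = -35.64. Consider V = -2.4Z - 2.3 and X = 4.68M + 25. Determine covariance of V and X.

covariance of V and X = a·c·covariance of Z and M = (-2.4)·4.68·(-35.64) = 400.30848. Additive constants drop out.

covariance of V and X = 400.30848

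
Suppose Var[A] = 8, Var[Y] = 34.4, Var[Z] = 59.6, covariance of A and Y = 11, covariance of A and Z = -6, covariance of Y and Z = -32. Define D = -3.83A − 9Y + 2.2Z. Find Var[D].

Var[D] = a²·Var[A] + b²·Var[Y] + c²·Var[Z] + 2ab·covariance of A and Y + 2ac·covariance of A and Z + 2bc·covariance of Y and Z, with a = -3.83, b = -9, c = 2.2.
= 117.3512 + 2786.4 + 288.464 + 758.34 + 101.112 + 1267.2
= 5318.8672.

Var[D] = 5318.8672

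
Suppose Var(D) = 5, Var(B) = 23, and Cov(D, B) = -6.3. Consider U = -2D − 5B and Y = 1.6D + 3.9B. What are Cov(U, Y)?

Cov(U, Y) = -364.96

By bilinearity, Cov(U, Y) = ac·Var(D) + bd·Var(B) + (ad+bc)·Cov(D, B), with a=-2, b=-5, c=1.6, d=3.9.
ac·Var(D) = (-2)·1.6·5 = -16
bd·Var(B) = (-5)·3.9·23 = -448.5
(ad+bc)·Cov(D, B) = (-15.8)·(-6.3) = 99.54
Cov(U, Y) = -16 + (-448.5) + 99.54 = -364.96.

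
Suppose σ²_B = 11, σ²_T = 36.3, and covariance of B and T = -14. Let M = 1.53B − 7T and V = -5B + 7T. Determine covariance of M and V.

By bilinearity, covariance of M and V = ac·σ²_B + bd·σ²_T + (ad+bc)·covariance of B and T, with a=1.53, b=-7, c=-5, d=7.
ac·σ²_B = 1.53·(-5)·11 = -84.15
bd·σ²_T = (-7)·7·36.3 = -1778.7
(ad+bc)·covariance of B and T = (45.71)·(-14) = -639.94
covariance of M and V = -84.15 + (-1778.7) + (-639.94) = -2502.79.

covariance of M and V = -2502.79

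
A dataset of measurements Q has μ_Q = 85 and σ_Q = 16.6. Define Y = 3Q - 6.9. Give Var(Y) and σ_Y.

Y = 3Q - 6.9 is linear with a = 3, b = -6.9.
Var(Q) = 16.6² = 275.56.
Var(Y) = a²·Var(Q) = 3²·275.56 = 2480.04 (the additive constant -6.9 does not affect variance).
σ_Y = |a|·σ_Q = |3|·16.6 = 49.8.

Var(Y) = 2480.04, σ_Y = 49.8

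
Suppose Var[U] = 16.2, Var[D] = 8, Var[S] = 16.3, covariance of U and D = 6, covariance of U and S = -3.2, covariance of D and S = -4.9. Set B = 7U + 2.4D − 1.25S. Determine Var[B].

Var[B] = a²·Var[U] + b²·Var[D] + c²·Var[S] + 2ab·covariance of U and D + 2ac·covariance of U and S + 2bc·covariance of D and S, with a = 7, b = 2.4, c = -1.25.
= 793.8 + 46.08 + 25.46875 + 201.6 + 56 + 29.4
= 1152.34875.

Var[B] = 1152.34875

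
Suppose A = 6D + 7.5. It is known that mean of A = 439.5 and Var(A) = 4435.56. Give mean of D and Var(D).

From A = 6D + 7.5: mean of A = a·mean of D + b, so mean of D = (mean of A − b)/a = (439.5 − 7.5)/6 = 72.
Var(A) = a²·Var(D), so Var(D) = 4435.56/6² = 123.21.

mean of D = 72, Var(D) = 123.21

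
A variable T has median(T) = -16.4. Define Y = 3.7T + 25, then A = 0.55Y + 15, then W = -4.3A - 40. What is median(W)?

median(W) = -20.1168

median(Y) = 3.7·(-16.4) + 25 = -35.68.
median(A) = 0.55·(-35.68) + 15 = -4.624.
median(W) = (-4.3)·(-4.624) + (-40) = -20.1168.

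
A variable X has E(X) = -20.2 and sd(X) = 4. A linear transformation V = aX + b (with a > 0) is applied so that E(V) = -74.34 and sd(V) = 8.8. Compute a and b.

sd(V) = a·sd(X) (a > 0), so a = 8.8/4 = 2.2.
E(V) = a·E(X) + b, so b = -74.34 − 2.2·(-20.2) = -29.9.

a = 2.2, b = -29.9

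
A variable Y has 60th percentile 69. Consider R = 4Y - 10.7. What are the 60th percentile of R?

Since a = 4 > 0 the transformation is increasing, so the 60th percentile of R = a·(P_{60} of Y) + b = 4·69 + (-10.7) = 265.3.

60th percentile of R = 265.3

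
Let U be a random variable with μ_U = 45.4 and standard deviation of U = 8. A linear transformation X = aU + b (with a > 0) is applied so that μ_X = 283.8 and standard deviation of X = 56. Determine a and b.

standard deviation of X = a·standard deviation of U (a > 0), so a = 56/8 = 7.
μ_X = a·μ_U + b, so b = 283.8 − 7·45.4 = -34.

a = 7, b = -34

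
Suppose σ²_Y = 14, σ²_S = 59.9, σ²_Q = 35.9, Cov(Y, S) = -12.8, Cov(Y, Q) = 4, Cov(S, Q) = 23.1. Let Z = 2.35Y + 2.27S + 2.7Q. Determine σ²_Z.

σ²_Z = a²·σ²_Y + b²·σ²_S + c²·σ²_Q + 2ab·Cov(Y, S) + 2ac·Cov(Y, Q) + 2bc·Cov(S, Q), with a = 2.35, b = 2.27, c = 2.7.
= 77.315 + 308.65871 + 261.711 + (-136.5632) + 50.76 + 283.1598
= 845.04131.

σ²_Z = 845.04131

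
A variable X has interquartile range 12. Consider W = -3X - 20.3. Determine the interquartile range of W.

IQR(W) = 36

Under W = aX + b, IQR(W) = |a|·IQR(X) = |-3|·12 = 36 (shifts cancel; spread scales by |a|).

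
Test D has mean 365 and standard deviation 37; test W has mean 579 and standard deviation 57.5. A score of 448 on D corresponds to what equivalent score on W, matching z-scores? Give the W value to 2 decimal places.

z = (448 − 365)/37 ≈ 2.2432.
W = 579 + z·57.5 = 579 + (448 − 365)·57.5/37 ≈ 707.99.

W = 707.99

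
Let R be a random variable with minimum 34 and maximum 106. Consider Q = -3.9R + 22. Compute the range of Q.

Range(Q) = 280.8

Range of R = 106 − 34 = 72.
Range(Q) = |a|·Range(R) = |-3.9|·72 = 280.8.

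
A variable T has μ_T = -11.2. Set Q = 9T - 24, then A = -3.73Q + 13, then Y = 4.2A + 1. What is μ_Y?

μ_Y = 2010.7168

μ_Q = 9·(-11.2) + (-24) = -124.8.
μ_A = (-3.73)·(-124.8) + 13 = 478.504.
μ_Y = 4.2·478.504 + 1 = 2010.7168.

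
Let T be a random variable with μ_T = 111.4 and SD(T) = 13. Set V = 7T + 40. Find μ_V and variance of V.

V = 7T + 40 is linear with a = 7, b = 40.
μ_V = a·μ_T + b = 7·111.4 + 40 = 819.8.
variance of T = 13² = 169.
variance of V = a²·variance of T = 7²·169 = 8281 (the additive constant 40 does not affect variance).

μ_V = 819.8, variance of V = 8281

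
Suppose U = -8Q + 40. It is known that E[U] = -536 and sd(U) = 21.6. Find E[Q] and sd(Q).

From U = -8Q + 40: E[U] = a·E[Q] + b, so E[Q] = (E[U] − b)/a = (-536 − 40)/(-8) = 72.
sd(U) = |a|·sd(Q), so sd(Q) = 21.6/|-8| = 2.7.

E[Q] = 72, sd(Q) = 2.7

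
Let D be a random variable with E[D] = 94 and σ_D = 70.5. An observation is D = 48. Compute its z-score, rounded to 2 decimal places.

z = (D − E[D]) / σ_D = (48 − 94) / 70.5 ≈ -0.65.

z = -0.65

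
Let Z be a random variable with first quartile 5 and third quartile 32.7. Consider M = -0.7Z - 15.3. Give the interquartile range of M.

IQR of Z = Q3 − Q1 = 32.7 − 5 = 27.7.
Under M = aZ + b, IQR(M) = |a|·IQR(Z) = |-0.7|·27.7 = 19.39 (shifts cancel; spread scales by |a|).

IQR(M) = 19.39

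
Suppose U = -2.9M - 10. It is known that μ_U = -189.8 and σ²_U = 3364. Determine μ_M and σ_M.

μ_M = 62, σ_M = 20

From U = -2.9M - 10: μ_U = a·μ_M + b, so μ_M = (μ_U − b)/a = (-189.8 − (-10))/(-2.9) = 62.
σ_U = √3364 = 58.
σ_U = |a|·σ_M, so σ_M = 58/|-2.9| = 20.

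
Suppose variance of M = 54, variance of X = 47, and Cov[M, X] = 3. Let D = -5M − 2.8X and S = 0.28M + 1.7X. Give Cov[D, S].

By bilinearity, Cov[D, S] = ac·variance of M + bd·variance of X + (ad+bc)·Cov[M, X], with a=-5, b=-2.8, c=0.28, d=1.7.
ac·variance of M = (-5)·0.28·54 = -75.6
bd·variance of X = (-2.8)·1.7·47 = -223.72
(ad+bc)·Cov[M, X] = (-9.284)·3 = -27.852
Cov[D, S] = -75.6 + (-223.72) + (-27.852) = -327.172.

Cov[D, S] = -327.172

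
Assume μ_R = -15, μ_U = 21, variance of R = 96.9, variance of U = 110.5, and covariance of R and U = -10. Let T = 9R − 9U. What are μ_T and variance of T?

μ_T = 9·μ_R + (-9)·μ_U = 9·(-15) + (-9)·21 = -324.
variance of T = a²·variance of R + b²·variance of U + 2ab·covariance of R and U with a = 9, b = -9.
= 9²·96.9 + (-9)²·110.5 + 2·9·(-9)·(-10)
= 7848.9 + 8950.5 + 1620 = 18419.4.

μ_T = -324, variance of T = 18419.4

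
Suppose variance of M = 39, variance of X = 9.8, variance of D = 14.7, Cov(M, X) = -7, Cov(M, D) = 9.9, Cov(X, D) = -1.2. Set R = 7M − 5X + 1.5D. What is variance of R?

variance of R = 2904.975

variance of R = a²·variance of M + b²·variance of X + c²·variance of D + 2ab·Cov(M, X) + 2ac·Cov(M, D) + 2bc·Cov(X, D), with a = 7, b = -5, c = 1.5.
= 1911 + 245 + 33.075 + 490 + 207.9 + 18
= 2904.975.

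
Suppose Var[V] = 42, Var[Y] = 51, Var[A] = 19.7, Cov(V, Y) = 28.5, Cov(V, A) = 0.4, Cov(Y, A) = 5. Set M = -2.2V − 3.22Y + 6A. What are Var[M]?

Var[M] = 1641.2964

Var[M] = a²·Var[V] + b²·Var[Y] + c²·Var[A] + 2ab·Cov(V, Y) + 2ac·Cov(V, A) + 2bc·Cov(Y, A), with a = -2.2, b = -3.22, c = 6.
= 203.28 + 528.7884 + 709.2 + 403.788 + (-10.56) + (-193.2)
= 1641.2964.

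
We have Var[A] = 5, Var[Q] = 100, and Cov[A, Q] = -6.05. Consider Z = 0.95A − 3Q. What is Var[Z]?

Var[Z] = a²·Var[A] + b²·Var[Q] + 2ab·Cov[A, Q] with a = 0.95, b = -3.
= 0.95²·5 + (-3)²·100 + 2·0.95·(-3)·(-6.05)
= 4.5125 + 900 + 34.485 = 938.9975.

Var[Z] = 938.9975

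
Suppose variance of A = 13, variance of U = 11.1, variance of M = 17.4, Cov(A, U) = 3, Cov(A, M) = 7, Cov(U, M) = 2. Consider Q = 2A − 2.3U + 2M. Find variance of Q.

variance of Q = 190.319

variance of Q = a²·variance of A + b²·variance of U + c²·variance of M + 2ab·Cov(A, U) + 2ac·Cov(A, M) + 2bc·Cov(U, M), with a = 2, b = -2.3, c = 2.
= 52 + 58.719 + 69.6 + (-27.6) + 56 + (-18.4)
= 190.319.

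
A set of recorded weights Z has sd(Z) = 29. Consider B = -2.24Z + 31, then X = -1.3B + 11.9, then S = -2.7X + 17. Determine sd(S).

sd(B) = |-2.24|·29 = 64.96.
sd(X) = |-1.3|·64.96 = 84.448.
sd(S) = |-2.7|·84.448 = 228.0096.

sd(S) = 228.0096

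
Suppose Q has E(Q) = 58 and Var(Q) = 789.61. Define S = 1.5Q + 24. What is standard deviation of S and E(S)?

S = 1.5Q + 24 is linear with a = 1.5, b = 24.
standard deviation of Q = √789.61 = 28.1.
standard deviation of S = |a|·standard deviation of Q = |1.5|·28.1 = 42.15.
E(S) = a·E(Q) + b = 1.5·58 + 24 = 111.

standard deviation of S = 42.15, E(S) = 111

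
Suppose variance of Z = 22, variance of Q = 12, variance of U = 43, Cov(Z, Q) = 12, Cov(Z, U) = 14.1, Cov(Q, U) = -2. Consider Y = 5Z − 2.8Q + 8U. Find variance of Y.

variance of Y = a²·variance of Z + b²·variance of Q + c²·variance of U + 2ab·Cov(Z, Q) + 2ac·Cov(Z, U) + 2bc·Cov(Q, U), with a = 5, b = -2.8, c = 8.
= 550 + 94.08 + 2752 + (-336) + 1128 + 89.6
= 4277.68.

variance of Y = 4277.68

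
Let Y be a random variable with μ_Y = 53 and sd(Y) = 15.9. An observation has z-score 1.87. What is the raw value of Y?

Y = 82.733

Y = μ_Y + z·sd(Y) = 53 + 1.87·15.9 = 82.733.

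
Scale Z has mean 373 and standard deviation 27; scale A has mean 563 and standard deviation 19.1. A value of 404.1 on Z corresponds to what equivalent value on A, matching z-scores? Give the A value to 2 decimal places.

z = (404.1 − 373)/27 ≈ 1.1519.
A = 563 + z·19.1 = 563 + (404.1 − 373)·19.1/27 ≈ 585.00.

A = 585.00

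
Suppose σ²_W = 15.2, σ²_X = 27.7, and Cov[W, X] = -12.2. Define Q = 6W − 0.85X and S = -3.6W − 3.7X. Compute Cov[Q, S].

Cov[Q, S] = -7.6955

By bilinearity, Cov[Q, S] = ac·σ²_W + bd·σ²_X + (ad+bc)·Cov[W, X], with a=6, b=-0.85, c=-3.6, d=-3.7.
ac·σ²_W = 6·(-3.6)·15.2 = -328.32
bd·σ²_X = (-0.85)·(-3.7)·27.7 = 87.1165
(ad+bc)·Cov[W, X] = (-19.14)·(-12.2) = 233.508
Cov[Q, S] = -328.32 + 87.1165 + 233.508 = -7.6955.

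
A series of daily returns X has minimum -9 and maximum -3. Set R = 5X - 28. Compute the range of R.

Range of X = -3 − (-9) = 6.
Range(R) = |a|·Range(X) = |5|·6 = 30.

Range(R) = 30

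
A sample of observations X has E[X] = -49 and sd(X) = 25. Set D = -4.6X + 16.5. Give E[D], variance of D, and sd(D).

E[D] = 241.9, variance of D = 13225, sd(D) = 115

D = -4.6X + 16.5 is linear with a = -4.6, b = 16.5.
E[D] = a·E[X] + b = (-4.6)·(-49) + 16.5 = 241.9.
variance of X = 25² = 625.
variance of D = a²·variance of X = (-4.6)²·625 = 13225 (the additive constant 16.5 does not affect variance).
sd(D) = |a|·sd(X) = |-4.6|·25 = 115.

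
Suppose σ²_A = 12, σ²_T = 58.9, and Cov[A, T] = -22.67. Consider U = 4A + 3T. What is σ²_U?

σ²_U = a²·σ²_A + b²·σ²_T + 2ab·Cov[A, T] with a = 4, b = 3.
= 4²·12 + 3²·58.9 + 2·4·3·(-22.67)
= 192 + 530.1 + (-544.08) = 178.02.

σ²_U = 178.02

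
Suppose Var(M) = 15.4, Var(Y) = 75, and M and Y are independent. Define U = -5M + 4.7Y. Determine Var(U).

Var(U) = 2041.75

Var(U) = a²·Var(M) + b²·Var(Y) + 2ab·Cov(M, Y) with a = -5, b = 4.7.
Independence gives Cov(M, Y) = 0.
= (-5)²·15.4 + 4.7²·75 + 2·(-5)·4.7·0
= 385 + 1656.75 + 0 = 2041.75.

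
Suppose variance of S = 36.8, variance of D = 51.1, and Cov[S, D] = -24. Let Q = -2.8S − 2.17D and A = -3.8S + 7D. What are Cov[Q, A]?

By bilinearity, Cov[Q, A] = ac·variance of S + bd·variance of D + (ad+bc)·Cov[S, D], with a=-2.8, b=-2.17, c=-3.8, d=7.
ac·variance of S = (-2.8)·(-3.8)·36.8 = 391.552
bd·variance of D = (-2.17)·7·51.1 = -776.209
(ad+bc)·Cov[S, D] = (-11.354)·(-24) = 272.496
Cov[Q, A] = 391.552 + (-776.209) + 272.496 = -112.161.

Cov[Q, A] = -112.161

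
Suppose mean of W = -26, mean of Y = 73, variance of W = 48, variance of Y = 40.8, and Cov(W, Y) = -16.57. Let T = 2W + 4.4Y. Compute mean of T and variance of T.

mean of T = 2·mean of W + 4.4·mean of Y = 2·(-26) + 4.4·73 = 269.2.
variance of T = a²·variance of W + b²·variance of Y + 2ab·Cov(W, Y) with a = 2, b = 4.4.
= 2²·48 + 4.4²·40.8 + 2·2·4.4·(-16.57)
= 192 + 789.888 + (-291.632) = 690.256.

mean of T = 269.2, variance of T = 690.256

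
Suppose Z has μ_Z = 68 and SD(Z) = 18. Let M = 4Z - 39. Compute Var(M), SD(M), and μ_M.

Var(M) = 5184, SD(M) = 72, μ_M = 233

M = 4Z - 39 is linear with a = 4, b = -39.
Var(Z) = 18² = 324.
Var(M) = a²·Var(Z) = 4²·324 = 5184 (the additive constant -39 does not affect variance).
SD(M) = |a|·SD(Z) = |4|·18 = 72.
μ_M = a·μ_Z + b = 4·68 + (-39) = 233.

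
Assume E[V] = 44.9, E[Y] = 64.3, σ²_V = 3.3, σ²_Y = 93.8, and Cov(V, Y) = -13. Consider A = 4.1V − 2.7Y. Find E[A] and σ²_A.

E[A] = 10.48, σ²_A = 1027.095

E[A] = 4.1·E[V] + (-2.7)·E[Y] = 4.1·44.9 + (-2.7)·64.3 = 10.48.
σ²_A = a²·σ²_V + b²·σ²_Y + 2ab·Cov(V, Y) with a = 4.1, b = -2.7.
= 4.1²·3.3 + (-2.7)²·93.8 + 2·4.1·(-2.7)·(-13)
= 55.473 + 683.802 + 287.82 = 1027.095.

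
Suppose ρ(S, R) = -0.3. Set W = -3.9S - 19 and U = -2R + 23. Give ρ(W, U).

Linear rescalings preserve correlation up to sign; here the slopes -3.9 and -2 have the same sign, so ρ(W, U) = ρ(S, R) = -0.3.

ρ(W, U) = -0.3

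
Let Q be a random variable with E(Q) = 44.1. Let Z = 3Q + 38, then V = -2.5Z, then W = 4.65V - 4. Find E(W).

E(Z) = 3·44.1 + 38 = 170.3.
E(V) = (-2.5)·170.3 = -425.75.
E(W) = 4.65·(-425.75) + (-4) = -1983.7375.

E(W) = -1983.7375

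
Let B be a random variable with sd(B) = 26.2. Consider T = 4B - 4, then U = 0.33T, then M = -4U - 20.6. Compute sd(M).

sd(T) = |4|·26.2 = 104.8.
sd(U) = |0.33|·104.8 = 34.584.
sd(M) = |-4|·34.584 = 138.336.

sd(M) = 138.336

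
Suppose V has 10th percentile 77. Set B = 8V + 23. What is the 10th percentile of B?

10th percentile of B = 639

Since a = 8 > 0 the transformation is increasing, so the 10th percentile of B = a·(P_{10} of V) + b = 8·77 + 23 = 639.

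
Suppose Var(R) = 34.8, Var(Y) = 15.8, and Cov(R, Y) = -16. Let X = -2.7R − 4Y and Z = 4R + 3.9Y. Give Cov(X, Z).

By bilinearity, Cov(X, Z) = ac·Var(R) + bd·Var(Y) + (ad+bc)·Cov(R, Y), with a=-2.7, b=-4, c=4, d=3.9.
ac·Var(R) = (-2.7)·4·34.8 = -375.84
bd·Var(Y) = (-4)·3.9·15.8 = -246.48
(ad+bc)·Cov(R, Y) = (-26.53)·(-16) = 424.48
Cov(X, Z) = -375.84 + (-246.48) + 424.48 = -197.84.

Cov(X, Z) = -197.84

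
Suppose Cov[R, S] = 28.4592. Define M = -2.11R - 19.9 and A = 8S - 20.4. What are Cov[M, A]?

Cov[M, A] = a·c·Cov[R, S] = (-2.11)·8·28.4592 = -480.391296. Additive constants drop out.

Cov[M, A] = -480.391296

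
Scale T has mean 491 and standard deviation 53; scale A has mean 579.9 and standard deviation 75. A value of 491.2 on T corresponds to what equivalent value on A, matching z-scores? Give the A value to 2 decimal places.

z = (491.2 − 491)/53 ≈ 0.0038.
A = 579.9 + z·75 = 579.9 + (491.2 − 491)·75/53 ≈ 580.18.

A = 580.18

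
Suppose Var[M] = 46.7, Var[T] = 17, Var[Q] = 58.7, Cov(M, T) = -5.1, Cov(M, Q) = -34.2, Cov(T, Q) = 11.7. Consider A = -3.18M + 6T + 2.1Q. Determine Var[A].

Var[A] = a²·Var[M] + b²·Var[T] + c²·Var[Q] + 2ab·Cov(M, T) + 2ac·Cov(M, Q) + 2bc·Cov(T, Q), with a = -3.18, b = 6, c = 2.1.
= 472.24908 + 612 + 258.867 + 194.616 + 456.7752 + 294.84
= 2289.34728.

Var[A] = 2289.34728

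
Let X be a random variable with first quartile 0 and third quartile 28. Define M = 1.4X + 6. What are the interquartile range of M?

IQR(M) = 39.2

IQR of X = Q3 − Q1 = 28 − 0 = 28.
Under M = aX + b, IQR(M) = |a|·IQR(X) = |1.4|·28 = 39.2 (shifts cancel; spread scales by |a|).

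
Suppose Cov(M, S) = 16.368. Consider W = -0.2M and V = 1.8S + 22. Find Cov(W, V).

Cov(W, V) = -5.89248

Cov(W, V) = a·c·Cov(M, S) = (-0.2)·1.8·16.368 = -5.89248. Additive constants drop out.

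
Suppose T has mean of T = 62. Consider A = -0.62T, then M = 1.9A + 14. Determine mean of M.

mean of M = -59.036

mean of A = (-0.62)·62 = -38.44.
mean of M = 1.9·(-38.44) + 14 = -59.036.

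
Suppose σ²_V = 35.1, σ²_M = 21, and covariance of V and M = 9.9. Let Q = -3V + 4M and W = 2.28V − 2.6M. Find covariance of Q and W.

covariance of Q and W = -290.976

By bilinearity, covariance of Q and W = ac·σ²_V + bd·σ²_M + (ad+bc)·covariance of V and M, with a=-3, b=4, c=2.28, d=-2.6.
ac·σ²_V = (-3)·2.28·35.1 = -240.084
bd·σ²_M = 4·(-2.6)·21 = -218.4
(ad+bc)·covariance of V and M = (16.92)·9.9 = 167.508
covariance of Q and W = -240.084 + (-218.4) + 167.508 = -290.976.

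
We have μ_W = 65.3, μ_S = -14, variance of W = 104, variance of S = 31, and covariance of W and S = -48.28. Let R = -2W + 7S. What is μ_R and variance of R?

μ_R = -228.6, variance of R = 3286.84

μ_R = (-2)·μ_W + 7·μ_S = (-2)·65.3 + 7·(-14) = -228.6.
variance of R = a²·variance of W + b²·variance of S + 2ab·covariance of W and S with a = -2, b = 7.
= (-2)²·104 + 7²·31 + 2·(-2)·7·(-48.28)
= 416 + 1519 + 1351.84 = 3286.84.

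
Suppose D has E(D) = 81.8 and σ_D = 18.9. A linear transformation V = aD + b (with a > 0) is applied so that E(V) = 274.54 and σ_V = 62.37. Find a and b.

a = 3.3, b = 4.6

σ_V = a·σ_D (a > 0), so a = 62.37/18.9 = 3.3.
E(V) = a·E(D) + b, so b = 274.54 − 3.3·81.8 = 4.6.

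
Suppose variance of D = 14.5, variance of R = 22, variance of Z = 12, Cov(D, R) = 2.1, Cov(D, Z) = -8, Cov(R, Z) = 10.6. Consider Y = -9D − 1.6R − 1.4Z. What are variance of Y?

variance of Y = a²·variance of D + b²·variance of R + c²·variance of Z + 2ab·Cov(D, R) + 2ac·Cov(D, Z) + 2bc·Cov(R, Z), with a = -9, b = -1.6, c = -1.4.
= 1174.5 + 56.32 + 23.52 + 60.48 + (-201.6) + 47.488
= 1160.708.

variance of Y = 1160.708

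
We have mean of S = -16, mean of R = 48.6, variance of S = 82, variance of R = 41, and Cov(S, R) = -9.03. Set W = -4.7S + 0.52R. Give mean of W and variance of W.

mean of W = (-4.7)·mean of S + 0.52·mean of R = (-4.7)·(-16) + 0.52·48.6 = 100.472.
variance of W = a²·variance of S + b²·variance of R + 2ab·Cov(S, R) with a = -4.7, b = 0.52.
= (-4.7)²·82 + 0.52²·41 + 2·(-4.7)·0.52·(-9.03)
= 1811.38 + 11.0864 + 44.13864 = 1866.60504.

mean of W = 100.472, variance of W = 1866.60504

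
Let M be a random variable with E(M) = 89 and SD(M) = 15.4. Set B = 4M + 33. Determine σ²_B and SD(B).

σ²_B = 3794.56, SD(B) = 61.6

B = 4M + 33 is linear with a = 4, b = 33.
σ²_M = 15.4² = 237.16.
σ²_B = a²·σ²_M = 4²·237.16 = 3794.56 (the additive constant 33 does not affect variance).
SD(B) = |a|·SD(M) = |4|·15.4 = 61.6.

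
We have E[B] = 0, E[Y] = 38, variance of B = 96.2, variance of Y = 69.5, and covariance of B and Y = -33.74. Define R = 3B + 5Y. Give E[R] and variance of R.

E[R] = 190, variance of R = 1591.1

E[R] = 3·E[B] + 5·E[Y] = 3·0 + 5·38 = 190.
variance of R = a²·variance of B + b²·variance of Y + 2ab·covariance of B and Y with a = 3, b = 5.
= 3²·96.2 + 5²·69.5 + 2·3·5·(-33.74)
= 865.8 + 1737.5 + (-1012.2) = 1591.1.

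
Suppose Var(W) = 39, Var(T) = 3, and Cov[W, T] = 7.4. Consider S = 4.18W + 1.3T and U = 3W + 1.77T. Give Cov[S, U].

By bilinearity, Cov[S, U] = ac·Var(W) + bd·Var(T) + (ad+bc)·Cov[W, T], with a=4.18, b=1.3, c=3, d=1.77.
ac·Var(W) = 4.18·3·39 = 489.06
bd·Var(T) = 1.3·1.77·3 = 6.903
(ad+bc)·Cov[W, T] = (11.2986)·7.4 = 83.60964
Cov[S, U] = 489.06 + 6.903 + 83.60964 = 579.57264.

Cov[S, U] = 579.57264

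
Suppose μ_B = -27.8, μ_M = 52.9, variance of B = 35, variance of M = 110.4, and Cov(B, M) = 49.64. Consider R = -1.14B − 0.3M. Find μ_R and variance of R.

μ_R = (-1.14)·μ_B + (-0.3)·μ_M = (-1.14)·(-27.8) + (-0.3)·52.9 = 15.822.
variance of R = a²·variance of B + b²·variance of M + 2ab·Cov(B, M) with a = -1.14, b = -0.3.
= (-1.14)²·35 + (-0.3)²·110.4 + 2·(-1.14)·(-0.3)·49.64
= 45.486 + 9.936 + 33.95376 = 89.37576.

μ_R = 15.822, variance of R = 89.37576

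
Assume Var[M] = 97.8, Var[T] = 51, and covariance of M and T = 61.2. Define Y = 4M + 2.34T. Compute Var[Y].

Var[Y] = a²·Var[M] + b²·Var[T] + 2ab·covariance of M and T with a = 4, b = 2.34.
= 4²·97.8 + 2.34²·51 + 2·4·2.34·61.2
= 1564.8 + 279.2556 + 1145.664 = 2989.7196.

Var[Y] = 2989.7196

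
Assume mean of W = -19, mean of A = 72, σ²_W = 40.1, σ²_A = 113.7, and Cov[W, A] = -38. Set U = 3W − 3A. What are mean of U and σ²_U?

mean of U = -273, σ²_U = 2068.2

mean of U = 3·mean of W + (-3)·mean of A = 3·(-19) + (-3)·72 = -273.
σ²_U = a²·σ²_W + b²·σ²_A + 2ab·Cov[W, A] with a = 3, b = -3.
= 3²·40.1 + (-3)²·113.7 + 2·3·(-3)·(-38)
= 360.9 + 1023.3 + 684 = 2068.2.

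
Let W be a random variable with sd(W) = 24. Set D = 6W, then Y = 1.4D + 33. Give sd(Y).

sd(D) = |6|·24 = 144.
sd(Y) = |1.4|·144 = 201.6.

sd(Y) = 201.6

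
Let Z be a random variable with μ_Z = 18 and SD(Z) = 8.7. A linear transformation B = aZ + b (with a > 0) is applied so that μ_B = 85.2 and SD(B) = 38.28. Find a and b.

a = 4.4, b = 6

SD(B) = a·SD(Z) (a > 0), so a = 38.28/8.7 = 4.4.
μ_B = a·μ_Z + b, so b = 85.2 − 4.4·18 = 6.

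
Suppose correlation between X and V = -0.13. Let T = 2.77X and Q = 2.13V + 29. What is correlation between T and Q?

Linear rescalings preserve correlation up to sign; here the slopes 2.77 and 2.13 have the same sign, so correlation between T and Q = correlation between X and V = -0.13.

correlation between T and Q = -0.13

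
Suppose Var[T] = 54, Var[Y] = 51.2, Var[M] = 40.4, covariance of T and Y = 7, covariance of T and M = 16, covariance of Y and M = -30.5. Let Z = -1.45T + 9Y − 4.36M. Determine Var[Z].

Var[Z] = a²·Var[T] + b²·Var[Y] + c²·Var[M] + 2ab·covariance of T and Y + 2ac·covariance of T and M + 2bc·covariance of Y and M, with a = -1.45, b = 9, c = -4.36.
= 113.535 + 4147.2 + 767.98784 + (-182.7) + 202.304 + 2393.64
= 7441.96684.

Var[Z] = 7441.96684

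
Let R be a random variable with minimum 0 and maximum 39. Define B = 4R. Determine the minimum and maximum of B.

a = 4 > 0, so min(B) = a·min(R)+b = 4·0 = 0 and max(B) = 4·39 = 156.

min(B) = 0, max(B) = 156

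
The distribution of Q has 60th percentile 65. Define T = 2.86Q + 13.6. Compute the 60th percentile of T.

Since a = 2.86 > 0 the transformation is increasing, so the 60th percentile of T = a·(P_{60} of Q) + b = 2.86·65 + 13.6 = 199.5.

60th percentile of T = 199.5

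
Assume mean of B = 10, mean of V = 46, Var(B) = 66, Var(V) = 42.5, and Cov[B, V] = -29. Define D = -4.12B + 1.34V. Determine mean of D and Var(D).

mean of D = (-4.12)·mean of B + 1.34·mean of V = (-4.12)·10 + 1.34·46 = 20.44.
Var(D) = a²·Var(B) + b²·Var(V) + 2ab·Cov[B, V] with a = -4.12, b = 1.34.
= (-4.12)²·66 + 1.34²·42.5 + 2·(-4.12)·1.34·(-29)
= 1120.3104 + 76.313 + 320.2064 = 1516.8298.

mean of D = 20.44, Var(D) = 1516.8298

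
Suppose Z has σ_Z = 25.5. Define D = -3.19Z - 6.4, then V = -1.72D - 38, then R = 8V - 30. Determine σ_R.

σ_D = |-3.19|·25.5 = 81.345.
σ_V = |-1.72|·81.345 = 139.9134.
σ_R = |8|·139.9134 = 1119.3072.

σ_R = 1119.3072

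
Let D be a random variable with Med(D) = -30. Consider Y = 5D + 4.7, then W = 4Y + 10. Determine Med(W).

Med(Y) = 5·(-30) + 4.7 = -145.3.
Med(W) = 4·(-145.3) + 10 = -571.2.

Med(W) = -571.2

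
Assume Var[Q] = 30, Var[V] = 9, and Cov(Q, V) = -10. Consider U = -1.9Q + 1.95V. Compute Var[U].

Var[U] = 216.6225

Var[U] = a²·Var[Q] + b²·Var[V] + 2ab·Cov(Q, V) with a = -1.9, b = 1.95.
= (-1.9)²·30 + 1.95²·9 + 2·(-1.9)·1.95·(-10)
= 108.3 + 34.2225 + 74.1 = 216.6225.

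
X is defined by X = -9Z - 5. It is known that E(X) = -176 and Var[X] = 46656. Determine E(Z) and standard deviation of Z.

E(Z) = 19, standard deviation of Z = 24

From X = -9Z - 5: E(X) = a·E(Z) + b, so E(Z) = (E(X) − b)/a = (-176 − (-5))/(-9) = 19.
standard deviation of X = √46656 = 216.
standard deviation of X = |a|·standard deviation of Z, so standard deviation of Z = 216/|-9| = 24.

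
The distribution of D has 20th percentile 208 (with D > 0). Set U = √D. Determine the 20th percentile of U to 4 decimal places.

20th percentile of U = 14.4222

√D is increasing, so P_{20}(U) = g(P_{20}(D)) ≈ 14.4222.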